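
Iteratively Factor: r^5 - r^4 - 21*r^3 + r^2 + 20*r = (r + 1)*(r^4 - 2*r^3 - 19*r^2 + 20*r) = (r - 5)*(r + 1)*(r^3 + 3*r^2 - 4*r) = r*(r - 5)*(r + 1)*(r^2 + 3*r - 4) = r*(r - 5)*(r + 1)*(r + 4)*(r - 1)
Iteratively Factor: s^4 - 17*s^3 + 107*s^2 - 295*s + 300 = (s - 3)*(s^3 - 14*s^2 + 65*s - 100) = (s - 4)*(s - 3)*(s^2 - 10*s + 25) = (s - 5)*(s - 4)*(s - 3)*(s - 5)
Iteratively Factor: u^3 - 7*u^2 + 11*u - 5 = (u - 1)*(u^2 - 6*u + 5) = (u - 1)^2*(u - 5)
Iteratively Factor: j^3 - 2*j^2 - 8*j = (j + 2)*(j^2 - 4*j) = (j - 4)*(j + 2)*(j)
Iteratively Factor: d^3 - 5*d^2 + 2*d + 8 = (d - 2)*(d^2 - 3*d - 4) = (d - 2)*(d + 1)*(d - 4)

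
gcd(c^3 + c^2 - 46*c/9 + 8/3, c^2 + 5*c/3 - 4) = c^2 + 5*c/3 - 4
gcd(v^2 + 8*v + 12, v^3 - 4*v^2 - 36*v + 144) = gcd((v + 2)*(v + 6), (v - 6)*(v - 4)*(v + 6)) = v + 6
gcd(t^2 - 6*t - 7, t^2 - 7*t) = t - 7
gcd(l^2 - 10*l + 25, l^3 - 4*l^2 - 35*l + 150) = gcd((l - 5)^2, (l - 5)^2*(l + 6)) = l^2 - 10*l + 25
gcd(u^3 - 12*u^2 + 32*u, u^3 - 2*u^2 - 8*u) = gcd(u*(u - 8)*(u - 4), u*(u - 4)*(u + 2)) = u^2 - 4*u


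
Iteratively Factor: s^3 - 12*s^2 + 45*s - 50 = (s - 5)*(s^2 - 7*s + 10) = (s - 5)^2*(s - 2)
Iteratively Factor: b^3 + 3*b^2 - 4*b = (b - 1)*(b^2 + 4*b) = b*(b - 1)*(b + 4)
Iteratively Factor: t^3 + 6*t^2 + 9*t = (t + 3)*(t^2 + 3*t) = (t + 3)^2*(t)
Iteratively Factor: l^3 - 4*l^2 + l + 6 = (l - 2)*(l^2 - 2*l - 3) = (l - 2)*(l + 1)*(l - 3)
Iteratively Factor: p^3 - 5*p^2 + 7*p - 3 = (p - 1)*(p^2 - 4*p + 3) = (p - 3)*(p - 1)*(p - 1)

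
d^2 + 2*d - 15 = (d - 3)*(d + 5)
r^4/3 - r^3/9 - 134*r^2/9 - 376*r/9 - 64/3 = (r/3 + 1)*(r - 8)*(r + 2/3)*(r + 4)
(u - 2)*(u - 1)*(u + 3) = u^3 - 7*u + 6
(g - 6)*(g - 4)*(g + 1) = g^3 - 9*g^2 + 14*g + 24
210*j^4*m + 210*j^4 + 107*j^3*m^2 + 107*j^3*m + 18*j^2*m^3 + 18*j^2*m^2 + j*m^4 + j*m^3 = (5*j + m)*(6*j + m)*(7*j + m)*(j*m + j)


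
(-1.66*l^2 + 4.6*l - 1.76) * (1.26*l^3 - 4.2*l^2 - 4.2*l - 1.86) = -2.0916*l^5 + 12.768*l^4 - 14.5656*l^3 - 8.8404*l^2 - 1.164*l + 3.2736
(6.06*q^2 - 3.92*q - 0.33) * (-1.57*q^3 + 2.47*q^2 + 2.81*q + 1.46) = -9.5142*q^5 + 21.1226*q^4 + 7.8643*q^3 - 2.9827*q^2 - 6.6505*q - 0.4818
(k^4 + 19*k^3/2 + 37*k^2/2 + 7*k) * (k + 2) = k^5 + 23*k^4/2 + 75*k^3/2 + 44*k^2 + 14*k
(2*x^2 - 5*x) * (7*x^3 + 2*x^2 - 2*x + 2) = 14*x^5 - 31*x^4 - 14*x^3 + 14*x^2 - 10*x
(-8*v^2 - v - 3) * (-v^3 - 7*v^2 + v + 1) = 8*v^5 + 57*v^4 + 2*v^3 + 12*v^2 - 4*v - 3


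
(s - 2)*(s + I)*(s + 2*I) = s^3 - 2*s^2 + 3*I*s^2 - 2*s - 6*I*s + 4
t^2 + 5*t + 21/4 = (t + 3/2)*(t + 7/2)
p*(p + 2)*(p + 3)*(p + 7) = p^4 + 12*p^3 + 41*p^2 + 42*p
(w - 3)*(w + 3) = w^2 - 9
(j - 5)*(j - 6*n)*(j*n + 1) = j^3*n - 6*j^2*n^2 - 5*j^2*n + j^2 + 30*j*n^2 - 6*j*n - 5*j + 30*n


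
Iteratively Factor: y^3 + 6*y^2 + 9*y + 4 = (y + 1)*(y^2 + 5*y + 4) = (y + 1)*(y + 4)*(y + 1)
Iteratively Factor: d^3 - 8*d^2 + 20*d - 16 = (d - 2)*(d^2 - 6*d + 8) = (d - 2)^2*(d - 4)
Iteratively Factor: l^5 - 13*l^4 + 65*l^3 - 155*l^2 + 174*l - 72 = (l - 4)*(l^4 - 9*l^3 + 29*l^2 - 39*l + 18) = (l - 4)*(l - 2)*(l^3 - 7*l^2 + 15*l - 9) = (l - 4)*(l - 2)*(l - 1)*(l^2 - 6*l + 9) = (l - 4)*(l - 3)*(l - 2)*(l - 1)*(l - 3)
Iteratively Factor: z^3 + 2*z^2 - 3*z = (z + 3)*(z^2 - z) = z*(z + 3)*(z - 1)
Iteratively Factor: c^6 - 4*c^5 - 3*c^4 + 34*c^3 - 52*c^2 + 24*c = (c - 2)*(c^5 - 2*c^4 - 7*c^3 + 20*c^2 - 12*c) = (c - 2)*(c - 1)*(c^4 - c^3 - 8*c^2 + 12*c) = (c - 2)^2*(c - 1)*(c^3 + c^2 - 6*c) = (c - 2)^3*(c - 1)*(c^2 + 3*c) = c*(c - 2)^3*(c - 1)*(c + 3)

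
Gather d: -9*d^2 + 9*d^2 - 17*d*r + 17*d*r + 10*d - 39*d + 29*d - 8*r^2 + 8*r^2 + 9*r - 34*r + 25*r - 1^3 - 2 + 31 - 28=0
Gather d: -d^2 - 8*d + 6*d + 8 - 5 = -d^2 - 2*d + 3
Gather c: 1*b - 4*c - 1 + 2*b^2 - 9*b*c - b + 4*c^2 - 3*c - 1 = 2*b^2 + 4*c^2 + c*(-9*b - 7) - 2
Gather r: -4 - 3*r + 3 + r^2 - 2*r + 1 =r^2 - 5*r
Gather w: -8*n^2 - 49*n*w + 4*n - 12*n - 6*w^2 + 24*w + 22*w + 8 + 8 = -8*n^2 - 8*n - 6*w^2 + w*(46 - 49*n) + 16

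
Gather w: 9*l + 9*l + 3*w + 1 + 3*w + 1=18*l + 6*w + 2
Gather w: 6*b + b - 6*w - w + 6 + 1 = 7*b - 7*w + 7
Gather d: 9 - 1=8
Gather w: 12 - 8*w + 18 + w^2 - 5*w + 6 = w^2 - 13*w + 36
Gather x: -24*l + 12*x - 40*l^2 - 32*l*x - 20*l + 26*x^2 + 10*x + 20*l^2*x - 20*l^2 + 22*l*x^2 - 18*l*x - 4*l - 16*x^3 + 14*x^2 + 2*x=-60*l^2 - 48*l - 16*x^3 + x^2*(22*l + 40) + x*(20*l^2 - 50*l + 24)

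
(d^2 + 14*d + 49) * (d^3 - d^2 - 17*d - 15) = d^5 + 13*d^4 + 18*d^3 - 302*d^2 - 1043*d - 735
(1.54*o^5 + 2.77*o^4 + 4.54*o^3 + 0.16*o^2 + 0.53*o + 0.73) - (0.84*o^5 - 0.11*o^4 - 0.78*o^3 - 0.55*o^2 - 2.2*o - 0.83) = 0.7*o^5 + 2.88*o^4 + 5.32*o^3 + 0.71*o^2 + 2.73*o + 1.56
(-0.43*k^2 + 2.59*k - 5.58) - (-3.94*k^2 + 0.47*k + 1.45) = 3.51*k^2 + 2.12*k - 7.03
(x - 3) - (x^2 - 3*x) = -x^2 + 4*x - 3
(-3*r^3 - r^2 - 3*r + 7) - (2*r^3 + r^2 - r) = -5*r^3 - 2*r^2 - 2*r + 7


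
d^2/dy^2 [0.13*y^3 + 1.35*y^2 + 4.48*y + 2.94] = 0.78*y + 2.7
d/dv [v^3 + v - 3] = 3*v^2 + 1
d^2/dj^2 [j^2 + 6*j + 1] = 2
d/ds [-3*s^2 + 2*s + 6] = 2 - 6*s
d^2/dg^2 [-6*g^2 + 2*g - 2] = -12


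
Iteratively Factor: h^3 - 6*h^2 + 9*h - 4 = (h - 1)*(h^2 - 5*h + 4) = (h - 1)^2*(h - 4)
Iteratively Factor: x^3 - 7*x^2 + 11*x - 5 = (x - 5)*(x^2 - 2*x + 1) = (x - 5)*(x - 1)*(x - 1)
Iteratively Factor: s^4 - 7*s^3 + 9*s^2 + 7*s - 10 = (s - 5)*(s^3 - 2*s^2 - s + 2) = (s - 5)*(s - 1)*(s^2 - s - 2) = (s - 5)*(s - 1)*(s + 1)*(s - 2)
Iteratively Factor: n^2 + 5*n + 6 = (n + 2)*(n + 3)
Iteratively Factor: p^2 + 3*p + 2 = (p + 2)*(p + 1)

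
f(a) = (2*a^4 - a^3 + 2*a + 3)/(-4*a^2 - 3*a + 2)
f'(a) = (8*a + 3)*(2*a^4 - a^3 + 2*a + 3)/(-4*a^2 - 3*a + 2)^2 + (8*a^3 - 3*a^2 + 2)/(-4*a^2 - 3*a + 2)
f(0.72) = -2.06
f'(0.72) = 6.55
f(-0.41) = 0.90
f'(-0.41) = 0.27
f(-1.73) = -4.73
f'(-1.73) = -0.61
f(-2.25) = -5.32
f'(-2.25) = 2.14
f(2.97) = -3.28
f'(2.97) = -2.31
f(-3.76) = -10.36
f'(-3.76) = 4.28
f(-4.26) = -12.64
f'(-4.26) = 4.81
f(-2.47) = -5.84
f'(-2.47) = 2.60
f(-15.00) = -122.62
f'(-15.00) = 15.62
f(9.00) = -35.57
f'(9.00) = -8.38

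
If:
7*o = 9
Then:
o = 9/7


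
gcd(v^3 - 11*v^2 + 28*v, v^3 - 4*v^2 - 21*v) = v^2 - 7*v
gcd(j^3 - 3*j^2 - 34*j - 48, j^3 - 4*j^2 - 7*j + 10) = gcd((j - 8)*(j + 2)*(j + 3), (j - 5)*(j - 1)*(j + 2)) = j + 2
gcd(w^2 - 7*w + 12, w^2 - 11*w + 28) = w - 4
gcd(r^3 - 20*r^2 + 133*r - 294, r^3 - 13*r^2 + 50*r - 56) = r - 7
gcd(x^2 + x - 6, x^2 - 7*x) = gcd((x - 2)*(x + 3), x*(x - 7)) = 1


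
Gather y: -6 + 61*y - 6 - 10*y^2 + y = -10*y^2 + 62*y - 12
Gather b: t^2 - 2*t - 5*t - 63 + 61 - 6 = t^2 - 7*t - 8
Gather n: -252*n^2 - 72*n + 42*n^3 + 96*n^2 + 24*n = 42*n^3 - 156*n^2 - 48*n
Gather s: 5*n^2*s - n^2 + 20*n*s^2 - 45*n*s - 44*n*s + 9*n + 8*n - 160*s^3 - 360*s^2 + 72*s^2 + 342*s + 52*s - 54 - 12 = -n^2 + 17*n - 160*s^3 + s^2*(20*n - 288) + s*(5*n^2 - 89*n + 394) - 66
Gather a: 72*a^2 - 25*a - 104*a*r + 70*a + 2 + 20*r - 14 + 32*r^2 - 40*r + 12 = 72*a^2 + a*(45 - 104*r) + 32*r^2 - 20*r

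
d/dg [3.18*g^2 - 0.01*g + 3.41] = 6.36*g - 0.01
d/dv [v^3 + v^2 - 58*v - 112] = 3*v^2 + 2*v - 58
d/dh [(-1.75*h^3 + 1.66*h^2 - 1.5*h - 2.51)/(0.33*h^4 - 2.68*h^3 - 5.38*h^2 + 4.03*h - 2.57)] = (0.5775*h^6 - 1.0956*h^5 + 15.3488*h^4 - 18.8318*h^3 - 8.06810000000001*h^2 - 35.54*h + 13.9703)/(0.1089*h^8 - 1.7688*h^7 + 3.6316*h^6 + 31.4966*h^5 + 5.64739999999999*h^4 - 29.5876*h^3 + 43.8941*h^2 - 20.7142*h + 6.6049)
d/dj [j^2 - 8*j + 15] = 2*j - 8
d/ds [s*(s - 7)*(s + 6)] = 3*s^2 - 2*s - 42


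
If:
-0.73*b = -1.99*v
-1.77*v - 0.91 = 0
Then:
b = -1.40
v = -0.51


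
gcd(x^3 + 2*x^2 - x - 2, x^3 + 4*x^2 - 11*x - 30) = x + 2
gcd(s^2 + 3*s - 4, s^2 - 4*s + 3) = s - 1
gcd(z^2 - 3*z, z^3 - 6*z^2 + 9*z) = z^2 - 3*z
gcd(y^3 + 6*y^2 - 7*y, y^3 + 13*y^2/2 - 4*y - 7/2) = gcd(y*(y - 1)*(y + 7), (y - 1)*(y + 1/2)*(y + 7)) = y^2 + 6*y - 7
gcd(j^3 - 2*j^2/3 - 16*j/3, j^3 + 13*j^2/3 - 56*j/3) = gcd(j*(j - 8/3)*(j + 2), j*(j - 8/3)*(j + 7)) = j^2 - 8*j/3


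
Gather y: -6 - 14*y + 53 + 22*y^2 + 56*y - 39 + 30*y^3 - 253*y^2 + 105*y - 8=30*y^3 - 231*y^2 + 147*y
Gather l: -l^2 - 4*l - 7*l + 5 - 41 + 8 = -l^2 - 11*l - 28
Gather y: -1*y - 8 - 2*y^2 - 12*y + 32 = -2*y^2 - 13*y + 24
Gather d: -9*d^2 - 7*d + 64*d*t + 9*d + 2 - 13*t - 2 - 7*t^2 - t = -9*d^2 + d*(64*t + 2) - 7*t^2 - 14*t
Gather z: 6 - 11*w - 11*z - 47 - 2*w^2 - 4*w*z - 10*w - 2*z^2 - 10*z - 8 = -2*w^2 - 21*w - 2*z^2 + z*(-4*w - 21) - 49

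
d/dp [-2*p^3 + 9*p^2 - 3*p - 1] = -6*p^2 + 18*p - 3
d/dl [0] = 0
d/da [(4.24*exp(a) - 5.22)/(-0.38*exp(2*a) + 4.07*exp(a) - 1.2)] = (1.6112*exp(2*a) - 3.9672*exp(a) + 16.1574)*exp(a)/(0.1444*exp(4*a) - 3.0932*exp(3*a) + 17.4769*exp(2*a) - 9.768*exp(a) + 1.44)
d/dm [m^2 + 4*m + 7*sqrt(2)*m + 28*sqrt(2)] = 2*m + 4 + 7*sqrt(2)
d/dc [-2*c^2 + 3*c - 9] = 3 - 4*c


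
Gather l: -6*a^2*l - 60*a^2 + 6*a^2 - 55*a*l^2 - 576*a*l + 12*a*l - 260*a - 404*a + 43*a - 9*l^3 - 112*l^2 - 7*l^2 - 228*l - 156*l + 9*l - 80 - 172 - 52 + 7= -54*a^2 - 621*a - 9*l^3 + l^2*(-55*a - 119) + l*(-6*a^2 - 564*a - 375) - 297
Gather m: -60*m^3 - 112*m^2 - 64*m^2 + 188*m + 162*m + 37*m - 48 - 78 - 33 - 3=-60*m^3 - 176*m^2 + 387*m - 162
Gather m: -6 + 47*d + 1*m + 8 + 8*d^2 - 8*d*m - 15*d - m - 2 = 8*d^2 - 8*d*m + 32*d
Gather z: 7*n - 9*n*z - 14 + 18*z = 7*n + z*(18 - 9*n) - 14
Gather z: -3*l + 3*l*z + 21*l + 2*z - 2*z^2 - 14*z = 18*l - 2*z^2 + z*(3*l - 12)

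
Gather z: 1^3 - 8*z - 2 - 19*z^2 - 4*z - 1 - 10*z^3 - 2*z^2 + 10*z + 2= -10*z^3 - 21*z^2 - 2*z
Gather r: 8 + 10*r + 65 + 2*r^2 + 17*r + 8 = 2*r^2 + 27*r + 81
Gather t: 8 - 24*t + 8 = 16 - 24*t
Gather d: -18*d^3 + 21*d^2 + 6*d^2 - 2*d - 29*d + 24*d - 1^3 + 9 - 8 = -18*d^3 + 27*d^2 - 7*d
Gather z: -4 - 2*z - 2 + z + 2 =-z - 4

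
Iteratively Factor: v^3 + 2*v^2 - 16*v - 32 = (v + 4)*(v^2 - 2*v - 8) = (v - 4)*(v + 4)*(v + 2)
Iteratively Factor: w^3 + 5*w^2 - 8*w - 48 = (w + 4)*(w^2 + w - 12) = (w + 4)^2*(w - 3)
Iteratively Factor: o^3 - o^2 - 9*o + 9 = (o + 3)*(o^2 - 4*o + 3) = (o - 1)*(o + 3)*(o - 3)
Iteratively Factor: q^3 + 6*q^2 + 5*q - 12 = (q - 1)*(q^2 + 7*q + 12) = (q - 1)*(q + 3)*(q + 4)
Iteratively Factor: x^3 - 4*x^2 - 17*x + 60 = (x - 5)*(x^2 + x - 12) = (x - 5)*(x + 4)*(x - 3)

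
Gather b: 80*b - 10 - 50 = 80*b - 60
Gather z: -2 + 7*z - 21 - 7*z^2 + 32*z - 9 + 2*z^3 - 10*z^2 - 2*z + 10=2*z^3 - 17*z^2 + 37*z - 22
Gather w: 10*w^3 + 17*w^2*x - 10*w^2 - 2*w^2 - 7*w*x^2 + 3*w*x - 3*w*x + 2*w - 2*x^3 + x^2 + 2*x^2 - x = 10*w^3 + w^2*(17*x - 12) + w*(2 - 7*x^2) - 2*x^3 + 3*x^2 - x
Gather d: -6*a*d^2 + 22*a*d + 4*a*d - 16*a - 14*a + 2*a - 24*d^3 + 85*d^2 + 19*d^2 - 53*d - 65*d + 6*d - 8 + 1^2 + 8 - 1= -28*a - 24*d^3 + d^2*(104 - 6*a) + d*(26*a - 112)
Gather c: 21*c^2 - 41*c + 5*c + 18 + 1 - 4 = 21*c^2 - 36*c + 15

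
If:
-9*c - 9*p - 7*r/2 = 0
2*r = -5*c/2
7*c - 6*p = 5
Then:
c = 60/121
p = -185/726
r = -75/121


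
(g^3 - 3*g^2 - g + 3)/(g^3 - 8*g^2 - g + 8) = (g - 3)/(g - 8)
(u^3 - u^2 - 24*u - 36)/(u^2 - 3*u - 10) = (u^2 - 3*u - 18)/(u - 5)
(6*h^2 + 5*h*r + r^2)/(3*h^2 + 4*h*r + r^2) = (2*h + r)/(h + r)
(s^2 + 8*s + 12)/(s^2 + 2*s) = (s + 6)/s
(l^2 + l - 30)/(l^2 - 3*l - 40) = (-l^2 - l + 30)/(-l^2 + 3*l + 40)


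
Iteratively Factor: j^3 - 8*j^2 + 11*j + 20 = (j + 1)*(j^2 - 9*j + 20) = (j - 4)*(j + 1)*(j - 5)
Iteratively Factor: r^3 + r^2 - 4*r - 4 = (r + 2)*(r^2 - r - 2) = (r + 1)*(r + 2)*(r - 2)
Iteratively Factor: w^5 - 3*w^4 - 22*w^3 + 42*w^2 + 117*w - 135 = (w + 3)*(w^4 - 6*w^3 - 4*w^2 + 54*w - 45) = (w + 3)^2*(w^3 - 9*w^2 + 23*w - 15) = (w - 3)*(w + 3)^2*(w^2 - 6*w + 5) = (w - 5)*(w - 3)*(w + 3)^2*(w - 1)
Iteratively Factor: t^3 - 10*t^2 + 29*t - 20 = (t - 4)*(t^2 - 6*t + 5) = (t - 4)*(t - 1)*(t - 5)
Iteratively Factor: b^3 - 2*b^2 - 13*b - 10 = (b + 1)*(b^2 - 3*b - 10) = (b - 5)*(b + 1)*(b + 2)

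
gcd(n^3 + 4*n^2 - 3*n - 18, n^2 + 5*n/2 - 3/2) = n + 3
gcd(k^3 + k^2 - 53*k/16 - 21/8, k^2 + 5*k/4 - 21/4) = k - 7/4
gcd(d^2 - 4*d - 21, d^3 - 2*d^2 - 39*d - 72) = d + 3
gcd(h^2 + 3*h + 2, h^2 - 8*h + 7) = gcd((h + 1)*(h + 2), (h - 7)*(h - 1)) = 1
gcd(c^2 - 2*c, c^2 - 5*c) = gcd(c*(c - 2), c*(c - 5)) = c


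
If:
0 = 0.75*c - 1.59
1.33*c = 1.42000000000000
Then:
No Solution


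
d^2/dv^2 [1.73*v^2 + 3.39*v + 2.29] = 3.46000000000000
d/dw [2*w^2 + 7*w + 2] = 4*w + 7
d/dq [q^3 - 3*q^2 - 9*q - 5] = 3*q^2 - 6*q - 9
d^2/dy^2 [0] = 0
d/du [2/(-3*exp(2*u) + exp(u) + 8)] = (12*exp(u) - 2)*exp(u)/(-3*exp(2*u) + exp(u) + 8)^2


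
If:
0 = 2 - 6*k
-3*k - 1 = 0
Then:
No Solution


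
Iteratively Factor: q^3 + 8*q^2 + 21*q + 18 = (q + 2)*(q^2 + 6*q + 9) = (q + 2)*(q + 3)*(q + 3)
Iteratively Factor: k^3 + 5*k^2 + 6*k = (k)*(k^2 + 5*k + 6) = k*(k + 3)*(k + 2)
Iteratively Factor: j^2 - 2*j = (j - 2)*(j)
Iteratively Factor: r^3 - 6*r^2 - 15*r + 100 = (r + 4)*(r^2 - 10*r + 25) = (r - 5)*(r + 4)*(r - 5)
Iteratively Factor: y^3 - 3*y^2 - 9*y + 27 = (y - 3)*(y^2 - 9) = (y - 3)^2*(y + 3)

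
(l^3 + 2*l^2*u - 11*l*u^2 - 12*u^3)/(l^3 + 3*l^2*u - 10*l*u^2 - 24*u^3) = (l + u)/(l + 2*u)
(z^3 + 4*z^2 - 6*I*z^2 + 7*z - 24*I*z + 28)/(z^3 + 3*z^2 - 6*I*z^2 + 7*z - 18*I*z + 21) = (z + 4)/(z + 3)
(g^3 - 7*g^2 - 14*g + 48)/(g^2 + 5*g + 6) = (g^2 - 10*g + 16)/(g + 2)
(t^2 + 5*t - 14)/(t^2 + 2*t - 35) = (t - 2)/(t - 5)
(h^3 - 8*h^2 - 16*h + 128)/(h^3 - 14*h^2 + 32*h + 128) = (h^2 - 16)/(h^2 - 6*h - 16)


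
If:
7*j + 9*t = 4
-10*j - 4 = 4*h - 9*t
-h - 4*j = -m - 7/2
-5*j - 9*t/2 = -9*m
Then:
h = 1139/30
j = -134/15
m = -19/15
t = 998/135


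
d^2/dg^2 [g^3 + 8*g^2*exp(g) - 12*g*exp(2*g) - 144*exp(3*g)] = 8*g^2*exp(g) - 48*g*exp(2*g) + 32*g*exp(g) + 6*g - 1296*exp(3*g) - 48*exp(2*g) + 16*exp(g)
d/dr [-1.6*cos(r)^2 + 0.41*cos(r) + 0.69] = (3.2*cos(r) - 0.41)*sin(r)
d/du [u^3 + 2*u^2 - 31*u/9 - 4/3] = 3*u^2 + 4*u - 31/9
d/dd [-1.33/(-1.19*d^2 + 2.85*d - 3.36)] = (3.7905 - 3.1654*d)/(1.19*d^2 - 2.85*d + 3.36)^2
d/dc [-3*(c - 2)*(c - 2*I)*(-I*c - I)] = 9*I*c^2 + 6*c*(2 - I) - 6 - 6*I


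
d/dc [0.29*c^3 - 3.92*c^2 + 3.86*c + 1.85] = 0.87*c^2 - 7.84*c + 3.86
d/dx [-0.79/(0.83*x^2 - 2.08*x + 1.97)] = (1.3114*x - 1.6432)/(0.83*x^2 - 2.08*x + 1.97)^2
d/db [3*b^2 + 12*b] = 6*b + 12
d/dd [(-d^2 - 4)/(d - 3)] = (d^2 - 2*d*(d - 3) + 4)/(d - 3)^2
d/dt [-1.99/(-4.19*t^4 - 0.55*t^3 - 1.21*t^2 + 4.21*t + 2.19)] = (-33.3524*t^3 - 3.2835*t^2 - 4.8158*t + 8.3779)/(4.19*t^4 + 0.55*t^3 + 1.21*t^2 - 4.21*t - 2.19)^2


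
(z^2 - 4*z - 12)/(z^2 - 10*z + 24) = (z + 2)/(z - 4)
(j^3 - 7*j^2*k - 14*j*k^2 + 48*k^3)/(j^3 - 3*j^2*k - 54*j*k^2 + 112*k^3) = (j + 3*k)/(j + 7*k)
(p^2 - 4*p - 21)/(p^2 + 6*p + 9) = (p - 7)/(p + 3)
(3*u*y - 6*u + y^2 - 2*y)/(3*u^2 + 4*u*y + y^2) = (y - 2)/(u + y)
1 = 1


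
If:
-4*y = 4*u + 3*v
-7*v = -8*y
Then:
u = -13*y/7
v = 8*y/7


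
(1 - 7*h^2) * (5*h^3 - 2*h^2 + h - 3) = -35*h^5 + 14*h^4 - 2*h^3 + 19*h^2 + h - 3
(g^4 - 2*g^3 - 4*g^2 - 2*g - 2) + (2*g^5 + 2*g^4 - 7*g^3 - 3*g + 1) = 2*g^5 + 3*g^4 - 9*g^3 - 4*g^2 - 5*g - 1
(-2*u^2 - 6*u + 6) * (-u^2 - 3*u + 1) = 2*u^4 + 12*u^3 + 10*u^2 - 24*u + 6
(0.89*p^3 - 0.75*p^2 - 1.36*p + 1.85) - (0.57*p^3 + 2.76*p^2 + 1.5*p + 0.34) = 0.32*p^3 - 3.51*p^2 - 2.86*p + 1.51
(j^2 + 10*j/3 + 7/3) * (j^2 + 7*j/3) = j^4 + 17*j^3/3 + 91*j^2/9 + 49*j/9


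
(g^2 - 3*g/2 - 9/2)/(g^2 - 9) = (g + 3/2)/(g + 3)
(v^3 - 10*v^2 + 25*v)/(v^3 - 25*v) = (v - 5)/(v + 5)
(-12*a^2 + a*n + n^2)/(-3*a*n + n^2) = (4*a + n)/n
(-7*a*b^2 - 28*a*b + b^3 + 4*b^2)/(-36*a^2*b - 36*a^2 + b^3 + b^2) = b*(7*a*b + 28*a - b^2 - 4*b)/(36*a^2*b + 36*a^2 - b^3 - b^2)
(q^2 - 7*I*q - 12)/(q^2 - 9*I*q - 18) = (q - 4*I)/(q - 6*I)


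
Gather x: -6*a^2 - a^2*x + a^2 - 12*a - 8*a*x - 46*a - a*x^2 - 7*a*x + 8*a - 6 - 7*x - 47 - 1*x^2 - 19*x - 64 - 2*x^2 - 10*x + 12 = -5*a^2 - 50*a + x^2*(-a - 3) + x*(-a^2 - 15*a - 36) - 105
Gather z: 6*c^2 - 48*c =6*c^2 - 48*c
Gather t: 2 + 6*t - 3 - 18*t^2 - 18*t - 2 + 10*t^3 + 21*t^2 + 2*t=10*t^3 + 3*t^2 - 10*t - 3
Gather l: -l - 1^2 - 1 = -l - 2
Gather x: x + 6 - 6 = x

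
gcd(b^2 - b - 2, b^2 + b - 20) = 1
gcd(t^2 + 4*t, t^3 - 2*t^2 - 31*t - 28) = t + 4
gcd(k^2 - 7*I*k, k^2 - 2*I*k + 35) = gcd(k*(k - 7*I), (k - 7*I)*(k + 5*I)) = k - 7*I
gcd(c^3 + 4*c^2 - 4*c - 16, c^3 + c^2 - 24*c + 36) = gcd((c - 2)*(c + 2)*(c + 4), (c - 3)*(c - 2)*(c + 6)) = c - 2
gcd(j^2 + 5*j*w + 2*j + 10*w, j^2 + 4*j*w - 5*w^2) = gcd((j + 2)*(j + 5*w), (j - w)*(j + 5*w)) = j + 5*w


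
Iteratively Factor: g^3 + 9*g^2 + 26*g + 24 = (g + 2)*(g^2 + 7*g + 12) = (g + 2)*(g + 4)*(g + 3)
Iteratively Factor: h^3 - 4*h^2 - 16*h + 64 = (h - 4)*(h^2 - 16) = (h - 4)*(h + 4)*(h - 4)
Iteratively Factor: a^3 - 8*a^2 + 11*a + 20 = (a - 4)*(a^2 - 4*a - 5) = (a - 4)*(a + 1)*(a - 5)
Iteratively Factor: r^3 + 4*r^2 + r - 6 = (r - 1)*(r^2 + 5*r + 6) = (r - 1)*(r + 3)*(r + 2)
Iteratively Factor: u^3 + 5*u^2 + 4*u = (u + 1)*(u^2 + 4*u) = u*(u + 1)*(u + 4)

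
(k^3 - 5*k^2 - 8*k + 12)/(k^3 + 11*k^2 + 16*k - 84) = (k^3 - 5*k^2 - 8*k + 12)/(k^3 + 11*k^2 + 16*k - 84)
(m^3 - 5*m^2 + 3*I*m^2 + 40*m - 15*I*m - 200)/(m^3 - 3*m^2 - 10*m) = (m^2 + 3*I*m + 40)/(m*(m + 2))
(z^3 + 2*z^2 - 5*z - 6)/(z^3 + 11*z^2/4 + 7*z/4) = 4*(z^2 + z - 6)/(z*(4*z + 7))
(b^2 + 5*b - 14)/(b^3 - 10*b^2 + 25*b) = (b^2 + 5*b - 14)/(b*(b^2 - 10*b + 25))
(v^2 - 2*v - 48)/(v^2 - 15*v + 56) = (v + 6)/(v - 7)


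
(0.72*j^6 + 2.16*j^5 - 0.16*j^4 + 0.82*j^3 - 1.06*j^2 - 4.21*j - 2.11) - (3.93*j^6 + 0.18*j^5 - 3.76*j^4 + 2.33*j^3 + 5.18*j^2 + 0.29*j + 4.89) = -3.21*j^6 + 1.98*j^5 + 3.6*j^4 - 1.51*j^3 - 6.24*j^2 - 4.5*j - 7.0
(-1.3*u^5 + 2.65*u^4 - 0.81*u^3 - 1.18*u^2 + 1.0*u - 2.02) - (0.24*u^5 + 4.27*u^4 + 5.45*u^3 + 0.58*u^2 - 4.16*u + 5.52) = -1.54*u^5 - 1.62*u^4 - 6.26*u^3 - 1.76*u^2 + 5.16*u - 7.54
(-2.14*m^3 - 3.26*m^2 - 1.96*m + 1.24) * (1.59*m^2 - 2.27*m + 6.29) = -3.4026*m^5 - 0.3256*m^4 - 9.1768*m^3 - 14.0846*m^2 - 15.1432*m + 7.7996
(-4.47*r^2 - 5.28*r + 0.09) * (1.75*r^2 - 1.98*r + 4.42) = -7.8225*r^4 - 0.3894*r^3 - 9.1455*r^2 - 23.5158*r + 0.3978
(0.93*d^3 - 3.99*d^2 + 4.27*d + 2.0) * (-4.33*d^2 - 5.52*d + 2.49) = -4.0269*d^5 + 12.1431*d^4 + 5.8514*d^3 - 42.1655*d^2 - 0.4077*d + 4.98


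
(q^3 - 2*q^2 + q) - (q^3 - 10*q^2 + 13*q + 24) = 8*q^2 - 12*q - 24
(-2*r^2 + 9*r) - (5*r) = -2*r^2 + 4*r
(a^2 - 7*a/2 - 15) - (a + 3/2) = a^2 - 9*a/2 - 33/2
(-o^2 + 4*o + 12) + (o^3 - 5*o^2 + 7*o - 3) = o^3 - 6*o^2 + 11*o + 9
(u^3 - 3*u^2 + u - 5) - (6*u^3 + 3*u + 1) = -5*u^3 - 3*u^2 - 2*u - 6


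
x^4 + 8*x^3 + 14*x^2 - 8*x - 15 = (x - 1)*(x + 1)*(x + 3)*(x + 5)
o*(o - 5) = o^2 - 5*o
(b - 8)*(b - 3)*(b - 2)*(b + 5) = b^4 - 8*b^3 - 19*b^2 + 182*b - 240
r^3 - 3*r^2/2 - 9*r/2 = r*(r - 3)*(r + 3/2)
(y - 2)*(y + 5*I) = y^2 - 2*y + 5*I*y - 10*I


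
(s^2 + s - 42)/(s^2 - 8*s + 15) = (s^2 + s - 42)/(s^2 - 8*s + 15)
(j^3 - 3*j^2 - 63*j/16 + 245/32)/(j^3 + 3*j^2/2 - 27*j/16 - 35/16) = (j - 7/2)/(j + 1)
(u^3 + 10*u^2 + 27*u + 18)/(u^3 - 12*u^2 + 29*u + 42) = (u^2 + 9*u + 18)/(u^2 - 13*u + 42)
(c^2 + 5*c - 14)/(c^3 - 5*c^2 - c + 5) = (c^2 + 5*c - 14)/(c^3 - 5*c^2 - c + 5)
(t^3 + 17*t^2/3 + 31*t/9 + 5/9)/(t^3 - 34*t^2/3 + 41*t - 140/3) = (9*t^3 + 51*t^2 + 31*t + 5)/(3*(3*t^3 - 34*t^2 + 123*t - 140))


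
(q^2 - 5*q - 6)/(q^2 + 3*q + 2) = (q - 6)/(q + 2)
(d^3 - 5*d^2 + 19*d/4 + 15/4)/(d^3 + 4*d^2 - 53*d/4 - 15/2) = (d - 3)/(d + 6)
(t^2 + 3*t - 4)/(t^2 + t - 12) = (t - 1)/(t - 3)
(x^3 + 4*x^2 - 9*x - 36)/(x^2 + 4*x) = x - 9/x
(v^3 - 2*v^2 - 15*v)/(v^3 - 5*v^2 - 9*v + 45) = v/(v - 3)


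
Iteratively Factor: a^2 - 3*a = (a)*(a - 3)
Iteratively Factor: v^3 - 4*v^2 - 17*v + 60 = (v - 5)*(v^2 + v - 12) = (v - 5)*(v - 3)*(v + 4)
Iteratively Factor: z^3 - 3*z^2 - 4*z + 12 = (z - 2)*(z^2 - z - 6) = (z - 2)*(z + 2)*(z - 3)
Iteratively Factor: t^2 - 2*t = (t - 2)*(t)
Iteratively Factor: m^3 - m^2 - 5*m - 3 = (m - 3)*(m^2 + 2*m + 1) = (m - 3)*(m + 1)*(m + 1)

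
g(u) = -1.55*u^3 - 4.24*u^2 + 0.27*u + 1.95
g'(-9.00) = -300.06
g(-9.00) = 786.03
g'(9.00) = -452.70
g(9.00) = -1469.01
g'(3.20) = -74.48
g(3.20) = -91.39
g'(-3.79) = -34.38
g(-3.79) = 24.40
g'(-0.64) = 3.79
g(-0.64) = 0.45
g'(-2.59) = -8.96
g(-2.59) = -0.26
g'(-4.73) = -63.65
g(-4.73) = 69.84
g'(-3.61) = -29.72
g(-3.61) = 18.64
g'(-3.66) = -30.98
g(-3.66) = 20.16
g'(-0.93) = 4.13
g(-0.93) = -0.72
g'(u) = -4.65*u^2 - 8.48*u + 0.27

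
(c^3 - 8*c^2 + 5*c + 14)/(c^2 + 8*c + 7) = (c^2 - 9*c + 14)/(c + 7)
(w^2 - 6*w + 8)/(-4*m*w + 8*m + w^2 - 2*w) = (w - 4)/(-4*m + w)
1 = 1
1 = 1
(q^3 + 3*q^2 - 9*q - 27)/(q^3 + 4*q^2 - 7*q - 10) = (q^3 + 3*q^2 - 9*q - 27)/(q^3 + 4*q^2 - 7*q - 10)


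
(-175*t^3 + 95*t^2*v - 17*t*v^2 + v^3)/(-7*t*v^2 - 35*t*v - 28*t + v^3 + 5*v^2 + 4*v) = (25*t^2 - 10*t*v + v^2)/(v^2 + 5*v + 4)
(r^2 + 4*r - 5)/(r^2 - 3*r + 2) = (r + 5)/(r - 2)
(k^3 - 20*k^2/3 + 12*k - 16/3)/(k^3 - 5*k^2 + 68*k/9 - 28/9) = 3*(k - 4)/(3*k - 7)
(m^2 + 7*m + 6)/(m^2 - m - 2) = (m + 6)/(m - 2)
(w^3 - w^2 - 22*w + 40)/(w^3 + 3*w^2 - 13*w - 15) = (w^2 - 6*w + 8)/(w^2 - 2*w - 3)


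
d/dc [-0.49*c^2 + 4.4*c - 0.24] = 4.4 - 0.98*c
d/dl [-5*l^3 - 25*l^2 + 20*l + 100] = -15*l^2 - 50*l + 20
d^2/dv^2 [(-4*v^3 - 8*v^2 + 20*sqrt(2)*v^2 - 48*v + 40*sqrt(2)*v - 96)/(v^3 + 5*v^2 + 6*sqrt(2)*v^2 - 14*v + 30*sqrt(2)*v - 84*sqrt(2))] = 8*(3*v^6 + 11*sqrt(2)*v^6 - 78*v^5 + 120*sqrt(2)*v^5 - 948*v^4 - 180*sqrt(2)*v^4 - 2476*sqrt(2)*v^3 + 1104*v^3 - 3456*sqrt(2)*v^2 + 25776*v^2 - 74304*v + 4320*sqrt(2)*v - 184320 + 145152*sqrt(2))/(v^9 + 15*v^8 + 18*sqrt(2)*v^8 + 249*v^7 + 270*sqrt(2)*v^7 + 1026*sqrt(2)*v^6 + 2945*v^6 + 1170*sqrt(2)*v^5 + 6666*v^5 - 60780*v^4 + 5940*sqrt(2)*v^4 - 74520*sqrt(2)*v^3 - 102536*v^3 - 248976*sqrt(2)*v^2 + 635040*v^2 - 592704*v + 1270080*sqrt(2)*v - 1185408*sqrt(2))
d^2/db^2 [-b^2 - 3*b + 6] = -2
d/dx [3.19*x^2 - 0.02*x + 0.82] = 6.38*x - 0.02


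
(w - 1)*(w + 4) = w^2 + 3*w - 4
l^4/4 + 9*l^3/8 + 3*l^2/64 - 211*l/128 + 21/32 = (l/4 + 1)*(l - 3/4)*(l - 1/2)*(l + 7/4)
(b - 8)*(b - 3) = b^2 - 11*b + 24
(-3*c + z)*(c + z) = -3*c^2 - 2*c*z + z^2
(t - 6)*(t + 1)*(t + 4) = t^3 - t^2 - 26*t - 24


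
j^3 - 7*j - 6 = (j - 3)*(j + 1)*(j + 2)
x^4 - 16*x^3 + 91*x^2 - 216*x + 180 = (x - 6)*(x - 5)*(x - 3)*(x - 2)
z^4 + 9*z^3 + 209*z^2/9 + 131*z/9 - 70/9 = (z - 1/3)*(z + 2)*(z + 7/3)*(z + 5)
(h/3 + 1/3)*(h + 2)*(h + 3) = h^3/3 + 2*h^2 + 11*h/3 + 2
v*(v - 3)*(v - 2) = v^3 - 5*v^2 + 6*v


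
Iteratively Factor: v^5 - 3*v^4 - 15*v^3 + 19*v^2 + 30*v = (v - 2)*(v^4 - v^3 - 17*v^2 - 15*v) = v*(v - 2)*(v^3 - v^2 - 17*v - 15) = v*(v - 2)*(v + 1)*(v^2 - 2*v - 15) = v*(v - 5)*(v - 2)*(v + 1)*(v + 3)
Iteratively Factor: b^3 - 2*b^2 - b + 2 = (b - 2)*(b^2 - 1) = (b - 2)*(b + 1)*(b - 1)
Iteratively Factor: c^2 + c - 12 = (c + 4)*(c - 3)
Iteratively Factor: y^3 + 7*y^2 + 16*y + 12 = (y + 2)*(y^2 + 5*y + 6) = (y + 2)^2*(y + 3)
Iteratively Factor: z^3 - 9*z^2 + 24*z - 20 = (z - 5)*(z^2 - 4*z + 4) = (z - 5)*(z - 2)*(z - 2)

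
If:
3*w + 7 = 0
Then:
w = -7/3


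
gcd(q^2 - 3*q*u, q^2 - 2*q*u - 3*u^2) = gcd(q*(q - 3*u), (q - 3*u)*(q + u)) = q - 3*u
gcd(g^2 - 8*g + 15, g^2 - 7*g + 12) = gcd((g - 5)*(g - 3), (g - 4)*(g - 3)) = g - 3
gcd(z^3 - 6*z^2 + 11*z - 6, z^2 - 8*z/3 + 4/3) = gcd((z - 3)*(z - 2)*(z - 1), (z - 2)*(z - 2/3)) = z - 2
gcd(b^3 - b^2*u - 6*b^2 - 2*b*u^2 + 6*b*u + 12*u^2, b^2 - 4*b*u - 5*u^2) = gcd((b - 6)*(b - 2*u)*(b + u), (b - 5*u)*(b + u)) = b + u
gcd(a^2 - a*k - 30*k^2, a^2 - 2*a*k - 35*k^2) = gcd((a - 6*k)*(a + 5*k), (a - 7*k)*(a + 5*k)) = a + 5*k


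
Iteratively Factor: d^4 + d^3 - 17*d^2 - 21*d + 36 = (d - 1)*(d^3 + 2*d^2 - 15*d - 36) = (d - 1)*(d + 3)*(d^2 - d - 12) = (d - 1)*(d + 3)^2*(d - 4)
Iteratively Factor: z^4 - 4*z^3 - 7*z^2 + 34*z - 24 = (z - 4)*(z^3 - 7*z + 6) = (z - 4)*(z + 3)*(z^2 - 3*z + 2) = (z - 4)*(z - 1)*(z + 3)*(z - 2)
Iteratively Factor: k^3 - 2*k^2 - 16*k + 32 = (k - 4)*(k^2 + 2*k - 8) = (k - 4)*(k - 2)*(k + 4)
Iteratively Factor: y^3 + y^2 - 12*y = (y)*(y^2 + y - 12) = y*(y + 4)*(y - 3)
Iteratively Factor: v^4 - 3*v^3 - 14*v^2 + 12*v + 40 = (v + 2)*(v^3 - 5*v^2 - 4*v + 20) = (v - 5)*(v + 2)*(v^2 - 4) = (v - 5)*(v - 2)*(v + 2)*(v + 2)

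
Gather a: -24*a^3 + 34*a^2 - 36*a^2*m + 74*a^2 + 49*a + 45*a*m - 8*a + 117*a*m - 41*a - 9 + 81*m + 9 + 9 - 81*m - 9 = -24*a^3 + a^2*(108 - 36*m) + 162*a*m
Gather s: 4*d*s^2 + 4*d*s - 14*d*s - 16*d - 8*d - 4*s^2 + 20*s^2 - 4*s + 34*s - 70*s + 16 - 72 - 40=-24*d + s^2*(4*d + 16) + s*(-10*d - 40) - 96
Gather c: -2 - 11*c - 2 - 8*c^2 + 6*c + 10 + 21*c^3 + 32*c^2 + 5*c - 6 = 21*c^3 + 24*c^2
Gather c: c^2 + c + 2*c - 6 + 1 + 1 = c^2 + 3*c - 4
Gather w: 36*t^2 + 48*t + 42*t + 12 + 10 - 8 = 36*t^2 + 90*t + 14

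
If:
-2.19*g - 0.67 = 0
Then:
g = -0.31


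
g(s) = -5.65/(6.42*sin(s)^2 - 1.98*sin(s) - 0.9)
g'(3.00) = 0.85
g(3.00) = 5.37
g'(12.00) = -10.46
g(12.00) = -2.81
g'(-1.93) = 0.64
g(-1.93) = -0.86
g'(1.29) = 1.66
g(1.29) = -1.81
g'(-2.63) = 15.75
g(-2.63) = -3.51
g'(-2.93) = 639.45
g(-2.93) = 28.11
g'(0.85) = 18.71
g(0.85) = -4.57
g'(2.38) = -44.98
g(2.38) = -7.14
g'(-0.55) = -11.73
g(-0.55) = -2.99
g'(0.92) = 11.17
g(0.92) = -3.56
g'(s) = -5.65*(-12.84*sin(s)*cos(s) + 1.98*cos(s))/(6.42*sin(s)^2 - 1.98*sin(s) - 0.9)^2 = (72.546*sin(s) - 11.187)*cos(s)/(-6.42*sin(s)^2 + 1.98*sin(s) + 0.9)^2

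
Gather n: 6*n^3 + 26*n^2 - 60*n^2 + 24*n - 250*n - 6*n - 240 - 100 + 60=6*n^3 - 34*n^2 - 232*n - 280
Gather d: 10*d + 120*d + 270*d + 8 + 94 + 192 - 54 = 400*d + 240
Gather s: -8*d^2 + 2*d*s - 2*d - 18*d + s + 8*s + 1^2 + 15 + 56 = -8*d^2 - 20*d + s*(2*d + 9) + 72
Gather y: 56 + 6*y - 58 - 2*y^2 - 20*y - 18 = -2*y^2 - 14*y - 20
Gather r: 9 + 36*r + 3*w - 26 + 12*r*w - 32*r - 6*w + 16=r*(12*w + 4) - 3*w - 1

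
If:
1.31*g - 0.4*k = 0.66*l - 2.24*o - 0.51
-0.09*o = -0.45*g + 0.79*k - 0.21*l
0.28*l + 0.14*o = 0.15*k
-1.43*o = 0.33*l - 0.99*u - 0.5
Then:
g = -4.20871132780435*u - 3.07015981591224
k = -3.14730285318011*u - 2.24321491615181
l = -2.29727967816808*u - 1.55609711890052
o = 1.22244915650033*u + 0.708749684781238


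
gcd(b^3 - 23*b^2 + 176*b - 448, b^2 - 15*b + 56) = b^2 - 15*b + 56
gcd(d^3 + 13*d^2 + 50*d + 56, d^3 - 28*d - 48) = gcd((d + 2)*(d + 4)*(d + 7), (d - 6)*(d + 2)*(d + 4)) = d^2 + 6*d + 8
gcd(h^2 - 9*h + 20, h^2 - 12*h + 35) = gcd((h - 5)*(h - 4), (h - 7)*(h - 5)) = h - 5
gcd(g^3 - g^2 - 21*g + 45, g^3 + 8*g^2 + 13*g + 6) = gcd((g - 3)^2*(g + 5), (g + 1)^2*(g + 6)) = 1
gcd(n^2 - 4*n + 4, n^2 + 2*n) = 1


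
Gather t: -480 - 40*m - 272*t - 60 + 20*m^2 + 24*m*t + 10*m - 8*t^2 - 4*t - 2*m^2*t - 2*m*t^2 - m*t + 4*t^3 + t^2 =20*m^2 - 30*m + 4*t^3 + t^2*(-2*m - 7) + t*(-2*m^2 + 23*m - 276) - 540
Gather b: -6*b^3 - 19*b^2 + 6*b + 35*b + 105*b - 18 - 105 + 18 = -6*b^3 - 19*b^2 + 146*b - 105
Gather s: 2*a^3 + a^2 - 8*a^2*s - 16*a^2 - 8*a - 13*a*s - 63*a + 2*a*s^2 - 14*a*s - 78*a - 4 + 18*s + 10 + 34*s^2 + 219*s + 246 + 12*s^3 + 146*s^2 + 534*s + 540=2*a^3 - 15*a^2 - 149*a + 12*s^3 + s^2*(2*a + 180) + s*(-8*a^2 - 27*a + 771) + 792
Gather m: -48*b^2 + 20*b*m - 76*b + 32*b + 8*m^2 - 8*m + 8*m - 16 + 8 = -48*b^2 + 20*b*m - 44*b + 8*m^2 - 8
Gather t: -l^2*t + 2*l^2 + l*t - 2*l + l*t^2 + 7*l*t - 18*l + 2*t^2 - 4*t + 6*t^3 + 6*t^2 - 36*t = 2*l^2 - 20*l + 6*t^3 + t^2*(l + 8) + t*(-l^2 + 8*l - 40)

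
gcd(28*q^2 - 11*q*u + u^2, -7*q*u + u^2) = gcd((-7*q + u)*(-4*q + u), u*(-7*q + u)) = 7*q - u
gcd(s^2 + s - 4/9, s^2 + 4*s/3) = s + 4/3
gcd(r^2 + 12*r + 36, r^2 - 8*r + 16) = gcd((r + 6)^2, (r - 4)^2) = 1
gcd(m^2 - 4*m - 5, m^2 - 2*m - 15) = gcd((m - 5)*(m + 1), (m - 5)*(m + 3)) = m - 5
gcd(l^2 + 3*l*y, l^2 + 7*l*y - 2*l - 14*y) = 1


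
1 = 1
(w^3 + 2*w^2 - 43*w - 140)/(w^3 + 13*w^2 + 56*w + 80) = (w - 7)/(w + 4)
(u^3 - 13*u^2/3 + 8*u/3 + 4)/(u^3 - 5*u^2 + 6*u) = (u + 2/3)/u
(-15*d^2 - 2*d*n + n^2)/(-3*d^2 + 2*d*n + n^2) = (5*d - n)/(d - n)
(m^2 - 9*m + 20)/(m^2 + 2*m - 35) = (m - 4)/(m + 7)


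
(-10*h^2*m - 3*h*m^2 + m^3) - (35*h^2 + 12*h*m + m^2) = -10*h^2*m - 35*h^2 - 3*h*m^2 - 12*h*m + m^3 - m^2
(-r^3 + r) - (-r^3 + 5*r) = -4*r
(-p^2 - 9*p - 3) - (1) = -p^2 - 9*p - 4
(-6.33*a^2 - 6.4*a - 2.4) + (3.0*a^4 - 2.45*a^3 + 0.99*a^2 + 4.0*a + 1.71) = 3.0*a^4 - 2.45*a^3 - 5.34*a^2 - 2.4*a - 0.69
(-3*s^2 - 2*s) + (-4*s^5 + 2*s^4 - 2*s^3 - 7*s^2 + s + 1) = -4*s^5 + 2*s^4 - 2*s^3 - 10*s^2 - s + 1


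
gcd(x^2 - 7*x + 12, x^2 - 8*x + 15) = x - 3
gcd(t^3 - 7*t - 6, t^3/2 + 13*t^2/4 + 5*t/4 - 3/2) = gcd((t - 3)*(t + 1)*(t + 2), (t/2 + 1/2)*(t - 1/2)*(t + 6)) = t + 1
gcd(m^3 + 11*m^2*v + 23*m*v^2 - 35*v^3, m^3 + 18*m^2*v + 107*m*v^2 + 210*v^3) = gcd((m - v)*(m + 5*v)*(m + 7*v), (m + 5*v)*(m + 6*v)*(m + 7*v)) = m^2 + 12*m*v + 35*v^2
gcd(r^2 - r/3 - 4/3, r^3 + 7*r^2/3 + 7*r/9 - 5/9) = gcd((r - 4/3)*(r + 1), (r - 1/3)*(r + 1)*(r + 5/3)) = r + 1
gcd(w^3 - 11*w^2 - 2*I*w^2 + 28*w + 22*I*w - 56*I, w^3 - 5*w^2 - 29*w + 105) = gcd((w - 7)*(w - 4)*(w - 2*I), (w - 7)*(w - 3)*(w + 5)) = w - 7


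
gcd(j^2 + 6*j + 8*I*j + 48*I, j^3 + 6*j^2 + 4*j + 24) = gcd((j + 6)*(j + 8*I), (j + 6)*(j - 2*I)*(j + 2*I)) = j + 6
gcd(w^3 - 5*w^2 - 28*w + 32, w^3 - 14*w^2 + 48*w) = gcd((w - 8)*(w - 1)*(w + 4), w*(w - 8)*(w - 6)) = w - 8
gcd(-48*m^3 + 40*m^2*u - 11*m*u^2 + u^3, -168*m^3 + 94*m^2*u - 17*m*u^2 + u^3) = -4*m + u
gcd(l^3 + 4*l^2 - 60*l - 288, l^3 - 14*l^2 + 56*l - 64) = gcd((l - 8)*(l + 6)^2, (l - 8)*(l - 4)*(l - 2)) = l - 8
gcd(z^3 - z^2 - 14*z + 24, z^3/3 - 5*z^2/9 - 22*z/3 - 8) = 1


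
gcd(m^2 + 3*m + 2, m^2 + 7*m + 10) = m + 2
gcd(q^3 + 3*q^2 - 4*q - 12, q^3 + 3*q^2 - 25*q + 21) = 1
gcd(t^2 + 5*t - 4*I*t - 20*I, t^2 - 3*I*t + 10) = 1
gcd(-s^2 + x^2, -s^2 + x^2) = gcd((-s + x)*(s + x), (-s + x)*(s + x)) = -s^2 + x^2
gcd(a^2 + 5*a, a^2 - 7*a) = a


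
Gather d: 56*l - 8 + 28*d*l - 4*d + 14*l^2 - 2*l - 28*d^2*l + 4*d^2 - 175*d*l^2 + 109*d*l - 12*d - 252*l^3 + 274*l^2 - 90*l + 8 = d^2*(4 - 28*l) + d*(-175*l^2 + 137*l - 16) - 252*l^3 + 288*l^2 - 36*l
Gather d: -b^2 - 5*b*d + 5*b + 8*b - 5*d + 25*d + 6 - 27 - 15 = -b^2 + 13*b + d*(20 - 5*b) - 36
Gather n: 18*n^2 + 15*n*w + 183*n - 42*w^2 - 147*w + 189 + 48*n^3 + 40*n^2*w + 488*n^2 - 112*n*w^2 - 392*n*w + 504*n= 48*n^3 + n^2*(40*w + 506) + n*(-112*w^2 - 377*w + 687) - 42*w^2 - 147*w + 189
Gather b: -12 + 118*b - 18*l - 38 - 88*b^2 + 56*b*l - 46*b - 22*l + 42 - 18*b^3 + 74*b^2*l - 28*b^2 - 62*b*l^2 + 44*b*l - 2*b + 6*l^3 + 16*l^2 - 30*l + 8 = -18*b^3 + b^2*(74*l - 116) + b*(-62*l^2 + 100*l + 70) + 6*l^3 + 16*l^2 - 70*l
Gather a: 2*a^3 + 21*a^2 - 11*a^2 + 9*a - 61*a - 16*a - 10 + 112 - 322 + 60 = 2*a^3 + 10*a^2 - 68*a - 160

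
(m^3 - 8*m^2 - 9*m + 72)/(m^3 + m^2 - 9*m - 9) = (m - 8)/(m + 1)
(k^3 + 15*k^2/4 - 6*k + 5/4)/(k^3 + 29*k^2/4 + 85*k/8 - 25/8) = 2*(k - 1)/(2*k + 5)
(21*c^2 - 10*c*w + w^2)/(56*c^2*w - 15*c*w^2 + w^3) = (-3*c + w)/(w*(-8*c + w))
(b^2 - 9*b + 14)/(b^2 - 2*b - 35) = (b - 2)/(b + 5)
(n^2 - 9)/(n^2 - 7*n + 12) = (n + 3)/(n - 4)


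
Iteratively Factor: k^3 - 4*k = (k + 2)*(k^2 - 2*k) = (k - 2)*(k + 2)*(k)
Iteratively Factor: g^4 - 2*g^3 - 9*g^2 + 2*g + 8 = (g + 2)*(g^3 - 4*g^2 - g + 4) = (g - 4)*(g + 2)*(g^2 - 1) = (g - 4)*(g - 1)*(g + 2)*(g + 1)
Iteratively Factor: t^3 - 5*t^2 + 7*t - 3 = (t - 1)*(t^2 - 4*t + 3) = (t - 3)*(t - 1)*(t - 1)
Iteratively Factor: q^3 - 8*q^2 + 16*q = (q - 4)*(q^2 - 4*q) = (q - 4)^2*(q)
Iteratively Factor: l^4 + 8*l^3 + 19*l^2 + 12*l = (l + 1)*(l^3 + 7*l^2 + 12*l) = (l + 1)*(l + 4)*(l^2 + 3*l) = l*(l + 1)*(l + 4)*(l + 3)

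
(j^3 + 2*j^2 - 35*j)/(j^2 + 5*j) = (j^2 + 2*j - 35)/(j + 5)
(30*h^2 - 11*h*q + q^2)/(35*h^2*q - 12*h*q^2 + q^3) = (-6*h + q)/(q*(-7*h + q))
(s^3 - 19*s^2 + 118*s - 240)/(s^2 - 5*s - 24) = (s^2 - 11*s + 30)/(s + 3)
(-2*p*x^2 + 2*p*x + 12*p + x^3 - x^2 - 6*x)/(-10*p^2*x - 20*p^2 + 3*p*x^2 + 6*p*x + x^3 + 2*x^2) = (x - 3)/(5*p + x)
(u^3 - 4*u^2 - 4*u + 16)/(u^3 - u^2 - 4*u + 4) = (u - 4)/(u - 1)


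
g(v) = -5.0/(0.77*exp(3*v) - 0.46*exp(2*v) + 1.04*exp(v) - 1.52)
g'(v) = -5.0*(-2.31*exp(3*v) + 0.92*exp(2*v) - 1.04*exp(v))/(0.77*exp(3*v) - 0.46*exp(2*v) + 1.04*exp(v) - 1.52)^2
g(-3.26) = 3.38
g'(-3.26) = 0.09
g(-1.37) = 3.93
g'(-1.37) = 0.75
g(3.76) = -0.00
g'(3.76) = 0.00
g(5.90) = -0.00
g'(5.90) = 0.00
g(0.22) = -9.07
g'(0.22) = 71.30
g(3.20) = -0.00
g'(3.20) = 0.00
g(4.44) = -0.00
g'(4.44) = 0.00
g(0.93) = -0.47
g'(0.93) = 1.50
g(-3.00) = 3.40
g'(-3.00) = 0.12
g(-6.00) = 3.30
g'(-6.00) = 0.01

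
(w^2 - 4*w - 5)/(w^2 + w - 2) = (w^2 - 4*w - 5)/(w^2 + w - 2)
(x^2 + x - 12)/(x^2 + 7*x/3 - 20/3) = 3*(x - 3)/(3*x - 5)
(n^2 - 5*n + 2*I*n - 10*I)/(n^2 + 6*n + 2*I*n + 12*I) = (n - 5)/(n + 6)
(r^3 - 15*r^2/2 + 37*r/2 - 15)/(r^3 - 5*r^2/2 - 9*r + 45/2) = (r - 2)/(r + 3)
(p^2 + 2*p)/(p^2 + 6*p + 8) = p/(p + 4)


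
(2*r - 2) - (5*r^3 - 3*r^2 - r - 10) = -5*r^3 + 3*r^2 + 3*r + 8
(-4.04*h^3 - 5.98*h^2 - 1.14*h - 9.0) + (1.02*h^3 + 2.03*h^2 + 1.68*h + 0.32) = -3.02*h^3 - 3.95*h^2 + 0.54*h - 8.68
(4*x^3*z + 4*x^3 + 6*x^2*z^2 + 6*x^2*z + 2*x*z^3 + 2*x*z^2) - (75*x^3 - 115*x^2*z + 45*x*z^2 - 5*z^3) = 4*x^3*z - 71*x^3 + 6*x^2*z^2 + 121*x^2*z + 2*x*z^3 - 43*x*z^2 + 5*z^3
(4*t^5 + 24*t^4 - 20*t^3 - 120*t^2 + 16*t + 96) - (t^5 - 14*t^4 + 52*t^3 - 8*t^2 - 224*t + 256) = 3*t^5 + 38*t^4 - 72*t^3 - 112*t^2 + 240*t - 160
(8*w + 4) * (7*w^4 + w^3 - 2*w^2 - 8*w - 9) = 56*w^5 + 36*w^4 - 12*w^3 - 72*w^2 - 104*w - 36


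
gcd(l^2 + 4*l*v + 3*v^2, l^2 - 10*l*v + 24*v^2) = 1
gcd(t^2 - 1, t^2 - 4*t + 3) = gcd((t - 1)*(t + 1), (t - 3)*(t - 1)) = t - 1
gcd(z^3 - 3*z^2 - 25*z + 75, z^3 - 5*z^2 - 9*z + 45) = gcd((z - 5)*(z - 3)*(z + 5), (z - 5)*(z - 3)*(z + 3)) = z^2 - 8*z + 15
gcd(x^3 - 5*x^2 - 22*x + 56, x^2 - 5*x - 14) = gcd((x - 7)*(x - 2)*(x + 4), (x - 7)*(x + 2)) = x - 7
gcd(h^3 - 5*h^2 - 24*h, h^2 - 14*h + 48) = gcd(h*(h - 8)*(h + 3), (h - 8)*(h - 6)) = h - 8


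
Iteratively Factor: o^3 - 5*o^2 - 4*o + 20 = (o - 2)*(o^2 - 3*o - 10) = (o - 2)*(o + 2)*(o - 5)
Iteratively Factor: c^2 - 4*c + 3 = (c - 1)*(c - 3)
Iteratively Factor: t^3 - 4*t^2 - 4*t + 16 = (t - 4)*(t^2 - 4) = (t - 4)*(t - 2)*(t + 2)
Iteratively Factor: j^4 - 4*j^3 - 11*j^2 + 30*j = (j - 2)*(j^3 - 2*j^2 - 15*j) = j*(j - 2)*(j^2 - 2*j - 15) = j*(j - 5)*(j - 2)*(j + 3)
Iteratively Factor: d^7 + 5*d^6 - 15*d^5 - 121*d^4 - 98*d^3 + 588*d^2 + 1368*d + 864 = (d + 2)*(d^6 + 3*d^5 - 21*d^4 - 79*d^3 + 60*d^2 + 468*d + 432) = (d + 2)*(d + 3)*(d^5 - 21*d^3 - 16*d^2 + 108*d + 144) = (d + 2)*(d + 3)^2*(d^4 - 3*d^3 - 12*d^2 + 20*d + 48) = (d - 3)*(d + 2)*(d + 3)^2*(d^3 - 12*d - 16) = (d - 3)*(d + 2)^2*(d + 3)^2*(d^2 - 2*d - 8) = (d - 4)*(d - 3)*(d + 2)^2*(d + 3)^2*(d + 2)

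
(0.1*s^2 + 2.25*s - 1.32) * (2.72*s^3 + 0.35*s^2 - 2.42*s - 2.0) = 0.272*s^5 + 6.155*s^4 - 3.0449*s^3 - 6.107*s^2 - 1.3056*s + 2.64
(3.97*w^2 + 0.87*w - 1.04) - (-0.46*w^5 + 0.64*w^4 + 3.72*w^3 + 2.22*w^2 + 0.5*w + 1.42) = 0.46*w^5 - 0.64*w^4 - 3.72*w^3 + 1.75*w^2 + 0.37*w - 2.46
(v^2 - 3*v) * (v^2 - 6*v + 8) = v^4 - 9*v^3 + 26*v^2 - 24*v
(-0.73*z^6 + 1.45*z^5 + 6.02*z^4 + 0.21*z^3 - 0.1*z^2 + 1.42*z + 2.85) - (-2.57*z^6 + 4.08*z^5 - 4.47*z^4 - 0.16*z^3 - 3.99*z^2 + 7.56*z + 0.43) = 1.84*z^6 - 2.63*z^5 + 10.49*z^4 + 0.37*z^3 + 3.89*z^2 - 6.14*z + 2.42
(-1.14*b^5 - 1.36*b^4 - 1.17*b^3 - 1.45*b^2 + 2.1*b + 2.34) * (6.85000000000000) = -7.809*b^5 - 9.316*b^4 - 8.0145*b^3 - 9.9325*b^2 + 14.385*b + 16.029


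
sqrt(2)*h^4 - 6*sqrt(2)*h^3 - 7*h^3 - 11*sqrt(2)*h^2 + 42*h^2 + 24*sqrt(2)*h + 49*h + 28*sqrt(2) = (h - 7)*(h - 4*sqrt(2))*(h + sqrt(2)/2)*(sqrt(2)*h + sqrt(2))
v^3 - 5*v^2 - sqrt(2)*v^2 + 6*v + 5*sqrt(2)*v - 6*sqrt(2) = (v - 3)*(v - 2)*(v - sqrt(2))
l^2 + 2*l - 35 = (l - 5)*(l + 7)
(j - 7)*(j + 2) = j^2 - 5*j - 14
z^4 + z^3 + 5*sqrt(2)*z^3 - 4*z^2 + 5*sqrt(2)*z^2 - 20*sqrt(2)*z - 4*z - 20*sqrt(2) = (z - 2)*(z + 1)*(z + 2)*(z + 5*sqrt(2))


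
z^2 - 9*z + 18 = (z - 6)*(z - 3)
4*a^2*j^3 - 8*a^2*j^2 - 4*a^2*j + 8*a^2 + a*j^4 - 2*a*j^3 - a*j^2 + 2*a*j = (4*a + j)*(j - 2)*(j - 1)*(a*j + a)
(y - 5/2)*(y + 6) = y^2 + 7*y/2 - 15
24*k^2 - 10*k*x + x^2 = (-6*k + x)*(-4*k + x)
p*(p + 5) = p^2 + 5*p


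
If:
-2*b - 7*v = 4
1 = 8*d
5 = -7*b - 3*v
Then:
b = -23/43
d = 1/8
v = -18/43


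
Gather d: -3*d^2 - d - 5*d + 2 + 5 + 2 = -3*d^2 - 6*d + 9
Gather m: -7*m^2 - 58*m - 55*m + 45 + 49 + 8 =-7*m^2 - 113*m + 102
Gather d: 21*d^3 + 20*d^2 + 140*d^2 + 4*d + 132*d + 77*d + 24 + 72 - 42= 21*d^3 + 160*d^2 + 213*d + 54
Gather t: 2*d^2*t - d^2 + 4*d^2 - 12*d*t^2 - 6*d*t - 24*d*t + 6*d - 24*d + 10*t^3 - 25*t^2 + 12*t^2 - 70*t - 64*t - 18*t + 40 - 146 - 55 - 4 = 3*d^2 - 18*d + 10*t^3 + t^2*(-12*d - 13) + t*(2*d^2 - 30*d - 152) - 165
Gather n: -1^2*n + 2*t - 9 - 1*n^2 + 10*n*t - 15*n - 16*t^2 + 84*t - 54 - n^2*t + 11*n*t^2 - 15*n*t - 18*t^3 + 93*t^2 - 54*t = n^2*(-t - 1) + n*(11*t^2 - 5*t - 16) - 18*t^3 + 77*t^2 + 32*t - 63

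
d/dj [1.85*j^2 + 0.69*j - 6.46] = 3.7*j + 0.69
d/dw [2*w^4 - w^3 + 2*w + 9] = 8*w^3 - 3*w^2 + 2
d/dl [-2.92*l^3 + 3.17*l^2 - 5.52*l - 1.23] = -8.76*l^2 + 6.34*l - 5.52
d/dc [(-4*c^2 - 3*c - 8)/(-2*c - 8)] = 2*(c^2 + 8*c + 1)/(c^2 + 8*c + 16)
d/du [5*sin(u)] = 5*cos(u)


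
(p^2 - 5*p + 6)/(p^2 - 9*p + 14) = (p - 3)/(p - 7)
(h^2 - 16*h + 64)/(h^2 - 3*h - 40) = (h - 8)/(h + 5)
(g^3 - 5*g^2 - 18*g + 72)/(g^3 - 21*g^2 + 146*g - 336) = (g^2 + g - 12)/(g^2 - 15*g + 56)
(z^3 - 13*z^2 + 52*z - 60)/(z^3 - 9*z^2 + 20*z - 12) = (z - 5)/(z - 1)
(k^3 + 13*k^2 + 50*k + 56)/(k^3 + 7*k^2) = 1 + 6/k + 8/k^2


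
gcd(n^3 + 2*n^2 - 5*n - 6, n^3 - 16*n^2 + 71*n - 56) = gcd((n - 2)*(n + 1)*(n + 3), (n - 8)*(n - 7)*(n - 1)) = 1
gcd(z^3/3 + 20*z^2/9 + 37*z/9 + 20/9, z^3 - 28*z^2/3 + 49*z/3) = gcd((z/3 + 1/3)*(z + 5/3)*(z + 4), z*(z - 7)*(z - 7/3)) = 1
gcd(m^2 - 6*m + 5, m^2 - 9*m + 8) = m - 1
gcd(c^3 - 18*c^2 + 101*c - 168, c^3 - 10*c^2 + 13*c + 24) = c^2 - 11*c + 24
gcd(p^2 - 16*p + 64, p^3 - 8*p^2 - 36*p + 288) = p - 8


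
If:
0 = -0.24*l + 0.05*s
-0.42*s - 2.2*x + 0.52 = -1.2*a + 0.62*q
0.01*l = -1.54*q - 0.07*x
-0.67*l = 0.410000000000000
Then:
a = 1.80984848484848*x - 1.45933998836984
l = -0.61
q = 0.00397363830199651 - 0.0454545454545455*x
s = -2.94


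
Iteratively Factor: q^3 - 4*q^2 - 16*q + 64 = (q - 4)*(q^2 - 16) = (q - 4)*(q + 4)*(q - 4)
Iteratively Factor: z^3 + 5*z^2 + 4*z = (z)*(z^2 + 5*z + 4) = z*(z + 1)*(z + 4)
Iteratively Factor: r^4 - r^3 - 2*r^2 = (r - 2)*(r^3 + r^2) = r*(r - 2)*(r^2 + r) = r^2*(r - 2)*(r + 1)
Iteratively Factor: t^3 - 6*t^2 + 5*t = (t - 5)*(t^2 - t) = t*(t - 5)*(t - 1)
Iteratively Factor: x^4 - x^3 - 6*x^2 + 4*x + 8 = (x + 2)*(x^3 - 3*x^2 + 4) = (x - 2)*(x + 2)*(x^2 - x - 2) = (x - 2)^2*(x + 2)*(x + 1)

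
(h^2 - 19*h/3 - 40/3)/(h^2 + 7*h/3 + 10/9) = 3*(h - 8)/(3*h + 2)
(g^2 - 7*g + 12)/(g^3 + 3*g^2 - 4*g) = (g^2 - 7*g + 12)/(g*(g^2 + 3*g - 4))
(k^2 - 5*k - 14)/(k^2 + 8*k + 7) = (k^2 - 5*k - 14)/(k^2 + 8*k + 7)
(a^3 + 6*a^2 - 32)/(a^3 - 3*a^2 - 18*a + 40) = (a + 4)/(a - 5)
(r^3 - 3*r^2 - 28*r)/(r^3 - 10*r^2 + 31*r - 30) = r*(r^2 - 3*r - 28)/(r^3 - 10*r^2 + 31*r - 30)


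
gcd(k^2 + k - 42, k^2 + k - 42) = k^2 + k - 42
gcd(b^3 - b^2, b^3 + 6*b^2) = b^2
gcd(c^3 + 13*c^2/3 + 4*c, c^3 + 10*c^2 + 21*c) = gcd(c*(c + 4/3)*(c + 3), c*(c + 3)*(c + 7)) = c^2 + 3*c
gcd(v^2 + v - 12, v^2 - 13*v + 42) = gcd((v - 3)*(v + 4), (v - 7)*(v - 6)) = 1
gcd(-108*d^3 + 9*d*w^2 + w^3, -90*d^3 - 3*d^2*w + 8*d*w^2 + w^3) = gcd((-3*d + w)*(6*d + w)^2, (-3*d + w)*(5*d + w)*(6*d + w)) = -18*d^2 + 3*d*w + w^2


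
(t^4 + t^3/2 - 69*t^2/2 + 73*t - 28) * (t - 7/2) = t^5 - 3*t^4 - 145*t^3/4 + 775*t^2/4 - 567*t/2 + 98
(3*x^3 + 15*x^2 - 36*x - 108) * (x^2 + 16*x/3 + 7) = 3*x^5 + 31*x^4 + 65*x^3 - 195*x^2 - 828*x - 756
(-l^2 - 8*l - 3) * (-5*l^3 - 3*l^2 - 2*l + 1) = 5*l^5 + 43*l^4 + 41*l^3 + 24*l^2 - 2*l - 3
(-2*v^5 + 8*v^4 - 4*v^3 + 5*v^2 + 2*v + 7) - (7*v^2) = -2*v^5 + 8*v^4 - 4*v^3 - 2*v^2 + 2*v + 7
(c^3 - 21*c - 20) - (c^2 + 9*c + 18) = c^3 - c^2 - 30*c - 38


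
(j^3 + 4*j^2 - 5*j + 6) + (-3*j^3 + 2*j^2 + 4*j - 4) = -2*j^3 + 6*j^2 - j + 2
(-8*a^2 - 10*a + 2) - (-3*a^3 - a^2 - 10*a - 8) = 3*a^3 - 7*a^2 + 10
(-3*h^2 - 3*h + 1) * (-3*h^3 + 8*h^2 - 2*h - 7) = 9*h^5 - 15*h^4 - 21*h^3 + 35*h^2 + 19*h - 7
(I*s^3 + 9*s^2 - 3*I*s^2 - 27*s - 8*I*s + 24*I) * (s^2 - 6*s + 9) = I*s^5 + 9*s^4 - 9*I*s^4 - 81*s^3 + 19*I*s^3 + 243*s^2 + 45*I*s^2 - 243*s - 216*I*s + 216*I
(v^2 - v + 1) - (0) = v^2 - v + 1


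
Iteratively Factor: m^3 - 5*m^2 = (m)*(m^2 - 5*m) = m*(m - 5)*(m)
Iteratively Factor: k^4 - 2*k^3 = (k - 2)*(k^3) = k*(k - 2)*(k^2) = k^2*(k - 2)*(k)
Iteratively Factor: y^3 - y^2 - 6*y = (y)*(y^2 - y - 6) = y*(y - 3)*(y + 2)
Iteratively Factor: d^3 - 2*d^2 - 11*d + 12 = (d + 3)*(d^2 - 5*d + 4) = (d - 4)*(d + 3)*(d - 1)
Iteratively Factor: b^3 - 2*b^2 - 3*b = (b - 3)*(b^2 + b) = (b - 3)*(b + 1)*(b)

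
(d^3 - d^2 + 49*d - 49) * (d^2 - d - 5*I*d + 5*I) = d^5 - 2*d^4 - 5*I*d^4 + 50*d^3 + 10*I*d^3 - 98*d^2 - 250*I*d^2 + 49*d + 490*I*d - 245*I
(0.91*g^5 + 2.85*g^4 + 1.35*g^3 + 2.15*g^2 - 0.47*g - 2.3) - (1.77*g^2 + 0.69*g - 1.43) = 0.91*g^5 + 2.85*g^4 + 1.35*g^3 + 0.38*g^2 - 1.16*g - 0.87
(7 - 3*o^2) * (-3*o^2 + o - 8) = 9*o^4 - 3*o^3 + 3*o^2 + 7*o - 56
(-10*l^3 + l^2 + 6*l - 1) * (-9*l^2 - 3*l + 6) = 90*l^5 + 21*l^4 - 117*l^3 - 3*l^2 + 39*l - 6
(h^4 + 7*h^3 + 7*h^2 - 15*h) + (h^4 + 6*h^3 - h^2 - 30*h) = 2*h^4 + 13*h^3 + 6*h^2 - 45*h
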